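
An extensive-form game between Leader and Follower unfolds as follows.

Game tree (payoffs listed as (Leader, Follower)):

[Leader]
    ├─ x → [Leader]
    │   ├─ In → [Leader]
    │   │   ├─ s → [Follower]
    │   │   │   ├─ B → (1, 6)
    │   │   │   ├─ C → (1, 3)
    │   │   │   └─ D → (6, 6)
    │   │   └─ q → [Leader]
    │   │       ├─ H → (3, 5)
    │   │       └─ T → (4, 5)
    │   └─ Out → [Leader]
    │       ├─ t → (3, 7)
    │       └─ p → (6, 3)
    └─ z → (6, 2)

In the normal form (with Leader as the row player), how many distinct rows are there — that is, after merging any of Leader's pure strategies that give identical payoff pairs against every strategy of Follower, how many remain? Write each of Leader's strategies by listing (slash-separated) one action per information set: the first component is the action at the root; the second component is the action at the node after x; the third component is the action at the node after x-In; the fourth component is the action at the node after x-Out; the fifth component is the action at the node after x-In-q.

6

Leader has 32 pure strategies: x/In/s/t/H, x/In/s/t/T, x/In/s/p/H, x/In/s/p/T, x/In/q/t/H, x/In/q/t/T, x/In/q/p/H, x/In/q/p/T, x/Out/s/t/H, x/Out/s/t/T, x/Out/s/p/H, x/Out/s/p/T, x/Out/q/t/H, x/Out/q/t/T, x/Out/q/p/H, x/Out/q/p/T, z/In/s/t/H, z/In/s/t/T, z/In/s/p/H, z/In/s/p/T, z/In/q/t/H, z/In/q/t/T, z/In/q/p/H, z/In/q/p/T, z/Out/s/t/H, z/Out/s/t/T, z/Out/s/p/H, z/Out/s/p/T, z/Out/q/t/H, z/Out/q/t/T, z/Out/q/p/H, z/Out/q/p/T. Columns: B, C, D.
{x/In/s/t/H, x/In/s/t/T, x/In/s/p/H, x/In/s/p/T} → row (1,6) (1,3) (6,6)
{x/In/q/t/H, x/In/q/p/H} → row (3,5) (3,5) (3,5)
{x/In/q/t/T, x/In/q/p/T} → row (4,5) (4,5) (4,5)
{x/Out/s/t/H, x/Out/s/t/T, x/Out/q/t/H, x/Out/q/t/T} → row (3,7) (3,7) (3,7)
{x/Out/s/p/H, x/Out/s/p/T, x/Out/q/p/H, x/Out/q/p/T} → row (6,3) (6,3) (6,3)
{z/In/s/t/H, z/In/s/t/T, z/In/s/p/H, z/In/s/p/T, z/In/q/t/H, z/In/q/t/T, z/In/q/p/H, z/In/q/p/T, z/Out/s/t/H, z/Out/s/t/T, z/Out/s/p/H, z/Out/s/p/T, z/Out/q/t/H, z/Out/q/t/T, z/Out/q/p/H, z/Out/q/p/T} → row (6,2) (6,2) (6,2)
That's 6 distinct rows out of 32 strategies.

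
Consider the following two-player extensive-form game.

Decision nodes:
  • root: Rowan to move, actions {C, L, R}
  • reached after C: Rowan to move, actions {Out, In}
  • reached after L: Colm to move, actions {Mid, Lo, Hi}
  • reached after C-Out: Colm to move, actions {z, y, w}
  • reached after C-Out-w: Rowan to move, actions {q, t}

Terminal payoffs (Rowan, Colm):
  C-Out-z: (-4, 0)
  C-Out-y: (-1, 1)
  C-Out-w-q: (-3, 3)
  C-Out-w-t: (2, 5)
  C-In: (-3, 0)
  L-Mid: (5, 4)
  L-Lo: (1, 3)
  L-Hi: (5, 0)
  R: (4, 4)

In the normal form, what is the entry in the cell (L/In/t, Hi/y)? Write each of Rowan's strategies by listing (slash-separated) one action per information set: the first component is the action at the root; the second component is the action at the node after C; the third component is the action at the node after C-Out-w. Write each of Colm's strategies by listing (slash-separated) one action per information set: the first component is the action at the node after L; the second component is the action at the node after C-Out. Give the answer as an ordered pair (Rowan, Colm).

(5, 0)

Trace the play path from the root:
  Rowan plays L
  Colm plays Hi at [L]
→ terminal payoff (5, 0).
(Rowan's choice at the node after C is never reached on this path, so it doesn't affect the outcome.)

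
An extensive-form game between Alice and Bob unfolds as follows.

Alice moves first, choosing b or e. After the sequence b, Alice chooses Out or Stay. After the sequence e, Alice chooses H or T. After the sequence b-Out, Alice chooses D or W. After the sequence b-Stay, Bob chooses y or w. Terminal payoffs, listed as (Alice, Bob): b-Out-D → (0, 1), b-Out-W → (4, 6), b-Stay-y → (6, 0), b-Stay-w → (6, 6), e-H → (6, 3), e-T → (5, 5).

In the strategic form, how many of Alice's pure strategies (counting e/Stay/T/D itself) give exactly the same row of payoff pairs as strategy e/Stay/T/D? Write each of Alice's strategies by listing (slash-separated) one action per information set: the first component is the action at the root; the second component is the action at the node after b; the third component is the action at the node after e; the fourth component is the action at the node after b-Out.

4

Row for e/Stay/T/D (columns y, w): (5,5) (5,5).
Under e/Stay/T/D, Alice's choice at the node after b and at the node after b-Out can never be reached regardless of what Bob does, so varying those choices leaves every outcome unchanged.
Holding the reachable choices fixed and varying the unreachable ones freely already gives 2 × 2 = 4 equivalent strategies.
No other strategy reproduces this row, so those 4 are the full class: e/Out/T/D, e/Out/T/W, e/Stay/T/D, e/Stay/T/W.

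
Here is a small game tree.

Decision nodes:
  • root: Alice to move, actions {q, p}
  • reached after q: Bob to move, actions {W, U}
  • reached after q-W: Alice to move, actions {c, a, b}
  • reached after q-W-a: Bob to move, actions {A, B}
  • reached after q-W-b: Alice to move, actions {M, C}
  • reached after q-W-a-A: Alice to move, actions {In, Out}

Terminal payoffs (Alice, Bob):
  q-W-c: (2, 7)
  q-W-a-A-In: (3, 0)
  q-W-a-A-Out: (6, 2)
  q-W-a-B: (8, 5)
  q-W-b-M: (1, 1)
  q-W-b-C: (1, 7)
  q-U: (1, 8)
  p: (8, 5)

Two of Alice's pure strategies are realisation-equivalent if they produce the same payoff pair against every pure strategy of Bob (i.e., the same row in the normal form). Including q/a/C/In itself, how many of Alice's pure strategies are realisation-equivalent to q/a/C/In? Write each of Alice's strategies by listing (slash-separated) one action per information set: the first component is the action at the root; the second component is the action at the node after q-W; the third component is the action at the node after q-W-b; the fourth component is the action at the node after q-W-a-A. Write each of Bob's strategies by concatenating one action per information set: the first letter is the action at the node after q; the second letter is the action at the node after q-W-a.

2

Row for q/a/C/In (columns WA, WB, UA, UB): (3,0) (8,5) (1,8) (1,8).
Under q/a/C/In, Alice's choice at the node after q-W-b can never be reached regardless of what Bob does, so varying those choices leaves every outcome unchanged.
Holding the reachable choices fixed and varying the unreachable one freely already gives 2 equivalent strategies.
No other strategy reproduces this row, so those 2 are the full class: q/a/M/In, q/a/C/In.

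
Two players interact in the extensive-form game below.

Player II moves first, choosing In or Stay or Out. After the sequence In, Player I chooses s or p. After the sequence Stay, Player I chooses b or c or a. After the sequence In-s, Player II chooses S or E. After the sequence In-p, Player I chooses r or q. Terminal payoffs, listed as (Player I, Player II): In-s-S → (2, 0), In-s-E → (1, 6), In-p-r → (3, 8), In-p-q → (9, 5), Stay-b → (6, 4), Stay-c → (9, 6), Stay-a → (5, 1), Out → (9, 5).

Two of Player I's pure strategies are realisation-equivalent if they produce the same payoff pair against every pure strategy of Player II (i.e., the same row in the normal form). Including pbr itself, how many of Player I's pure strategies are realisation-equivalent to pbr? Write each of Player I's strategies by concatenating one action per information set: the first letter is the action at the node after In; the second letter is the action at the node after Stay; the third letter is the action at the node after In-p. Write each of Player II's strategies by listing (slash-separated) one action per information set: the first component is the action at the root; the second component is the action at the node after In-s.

1

Row for pbr (columns In/S, In/E, Stay/S, Stay/E, Out/S, Out/E): (3,8) (3,8) (6,4) (6,4) (9,5) (9,5).
Every one of Player I's information sets is on the play path for some reply by Player II when Player I follows pbr.
Changing the action at any of them therefore changes at least one column, so only pbr itself gives this row.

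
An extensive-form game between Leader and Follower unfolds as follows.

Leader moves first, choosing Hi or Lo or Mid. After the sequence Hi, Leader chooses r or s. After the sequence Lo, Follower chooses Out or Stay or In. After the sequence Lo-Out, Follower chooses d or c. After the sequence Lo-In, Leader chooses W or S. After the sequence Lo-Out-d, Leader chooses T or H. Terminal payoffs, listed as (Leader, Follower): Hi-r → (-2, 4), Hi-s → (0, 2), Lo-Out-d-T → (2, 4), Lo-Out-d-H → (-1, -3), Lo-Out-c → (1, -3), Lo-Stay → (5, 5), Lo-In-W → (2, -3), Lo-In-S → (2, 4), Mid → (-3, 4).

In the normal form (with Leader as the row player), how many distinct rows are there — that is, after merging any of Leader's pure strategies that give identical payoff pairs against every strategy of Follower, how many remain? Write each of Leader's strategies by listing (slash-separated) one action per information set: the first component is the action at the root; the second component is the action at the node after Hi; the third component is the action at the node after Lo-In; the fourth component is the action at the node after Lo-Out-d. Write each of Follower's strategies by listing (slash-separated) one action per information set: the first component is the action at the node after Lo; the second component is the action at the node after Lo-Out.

7

Leader has 24 pure strategies: Hi/r/W/T, Hi/r/W/H, Hi/r/S/T, Hi/r/S/H, Hi/s/W/T, Hi/s/W/H, Hi/s/S/T, Hi/s/S/H, Lo/r/W/T, Lo/r/W/H, Lo/r/S/T, Lo/r/S/H, Lo/s/W/T, Lo/s/W/H, Lo/s/S/T, Lo/s/S/H, Mid/r/W/T, Mid/r/W/H, Mid/r/S/T, Mid/r/S/H, Mid/s/W/T, Mid/s/W/H, Mid/s/S/T, Mid/s/S/H. Columns: Out/d, Out/c, Stay/d, Stay/c, In/d, In/c.
{Hi/r/W/T, Hi/r/W/H, Hi/r/S/T, Hi/r/S/H} → row (-2,4) (-2,4) (-2,4) (-2,4) (-2,4) (-2,4)
{Hi/s/W/T, Hi/s/W/H, Hi/s/S/T, Hi/s/S/H} → row (0,2) (0,2) (0,2) (0,2) (0,2) (0,2)
{Lo/r/W/T, Lo/s/W/T} → row (2,4) (1,-3) (5,5) (5,5) (2,-3) (2,-3)
{Lo/r/W/H, Lo/s/W/H} → row (-1,-3) (1,-3) (5,5) (5,5) (2,-3) (2,-3)
{Lo/r/S/T, Lo/s/S/T} → row (2,4) (1,-3) (5,5) (5,5) (2,4) (2,4)
{Lo/r/S/H, Lo/s/S/H} → row (-1,-3) (1,-3) (5,5) (5,5) (2,4) (2,4)
{Mid/r/W/T, Mid/r/W/H, Mid/r/S/T, Mid/r/S/H, Mid/s/W/T, Mid/s/W/H, Mid/s/S/T, Mid/s/S/H} → row (-3,4) (-3,4) (-3,4) (-3,4) (-3,4) (-3,4)
That's 7 distinct rows out of 24 strategies.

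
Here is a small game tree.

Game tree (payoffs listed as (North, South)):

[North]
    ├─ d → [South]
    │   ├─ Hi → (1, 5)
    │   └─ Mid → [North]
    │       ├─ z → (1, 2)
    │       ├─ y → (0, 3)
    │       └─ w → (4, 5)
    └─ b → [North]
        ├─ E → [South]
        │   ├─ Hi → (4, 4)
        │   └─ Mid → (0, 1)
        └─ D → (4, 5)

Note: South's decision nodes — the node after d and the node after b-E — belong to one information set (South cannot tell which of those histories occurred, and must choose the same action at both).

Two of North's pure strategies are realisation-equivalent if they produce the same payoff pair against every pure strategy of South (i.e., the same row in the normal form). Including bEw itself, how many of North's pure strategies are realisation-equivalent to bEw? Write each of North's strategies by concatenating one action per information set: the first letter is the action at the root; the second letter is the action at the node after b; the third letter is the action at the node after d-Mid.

Row for bEw (columns Hi, Mid): (4,4) (0,1).
Under bEw, North's choice at the node after d-Mid can never be reached regardless of what South does, so varying those choices leaves every outcome unchanged.
Holding the reachable choices fixed and varying the unreachable one freely already gives 3 equivalent strategies.
No other strategy reproduces this row, so those 3 are the full class: bEz, bEy, bEw.

3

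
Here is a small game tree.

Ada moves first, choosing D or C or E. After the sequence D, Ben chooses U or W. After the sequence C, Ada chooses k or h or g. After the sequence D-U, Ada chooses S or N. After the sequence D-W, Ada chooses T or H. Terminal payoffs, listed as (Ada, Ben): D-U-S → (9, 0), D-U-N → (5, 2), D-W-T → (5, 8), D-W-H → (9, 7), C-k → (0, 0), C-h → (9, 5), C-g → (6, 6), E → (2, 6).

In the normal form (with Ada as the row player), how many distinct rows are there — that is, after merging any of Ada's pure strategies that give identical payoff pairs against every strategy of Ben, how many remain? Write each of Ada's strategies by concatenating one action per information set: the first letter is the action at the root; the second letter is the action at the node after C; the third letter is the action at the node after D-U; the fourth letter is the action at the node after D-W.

8

Ada has 36 pure strategies: DkST, DkSH, DkNT, DkNH, DhST, DhSH, DhNT, DhNH, DgST, DgSH, DgNT, DgNH, CkST, CkSH, CkNT, CkNH, ChST, ChSH, ChNT, ChNH, CgST, CgSH, CgNT, CgNH, EkST, EkSH, EkNT, EkNH, EhST, EhSH, EhNT, EhNH, EgST, EgSH, EgNT, EgNH. Columns: U, W.
{DkST, DhST, DgST} → row (9,0) (5,8)
{DkSH, DhSH, DgSH} → row (9,0) (9,7)
{DkNT, DhNT, DgNT} → row (5,2) (5,8)
{DkNH, DhNH, DgNH} → row (5,2) (9,7)
{CkST, CkSH, CkNT, CkNH} → row (0,0) (0,0)
{ChST, ChSH, ChNT, ChNH} → row (9,5) (9,5)
{CgST, CgSH, CgNT, CgNH} → row (6,6) (6,6)
{EkST, EkSH, EkNT, EkNH, EhST, EhSH, EhNT, EhNH, EgST, EgSH, EgNT, EgNH} → row (2,6) (2,6)
That's 8 distinct rows out of 36 strategies.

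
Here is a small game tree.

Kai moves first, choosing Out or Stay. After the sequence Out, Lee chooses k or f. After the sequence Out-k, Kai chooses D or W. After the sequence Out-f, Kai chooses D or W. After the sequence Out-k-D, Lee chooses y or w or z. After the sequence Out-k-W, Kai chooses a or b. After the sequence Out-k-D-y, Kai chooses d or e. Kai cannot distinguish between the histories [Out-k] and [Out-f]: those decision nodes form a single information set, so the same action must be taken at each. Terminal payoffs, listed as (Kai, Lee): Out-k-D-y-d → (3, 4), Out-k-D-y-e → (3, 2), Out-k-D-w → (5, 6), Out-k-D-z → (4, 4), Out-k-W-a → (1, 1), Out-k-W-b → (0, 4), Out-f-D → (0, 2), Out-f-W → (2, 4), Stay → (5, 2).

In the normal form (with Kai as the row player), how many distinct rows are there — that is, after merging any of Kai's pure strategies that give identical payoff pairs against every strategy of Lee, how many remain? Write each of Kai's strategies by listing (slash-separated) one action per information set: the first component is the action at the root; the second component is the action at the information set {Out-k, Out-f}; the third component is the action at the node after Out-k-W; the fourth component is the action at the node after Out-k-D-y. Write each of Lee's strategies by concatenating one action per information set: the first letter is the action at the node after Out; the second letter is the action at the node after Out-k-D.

Kai has 16 pure strategies: Out/D/a/d, Out/D/a/e, Out/D/b/d, Out/D/b/e, Out/W/a/d, Out/W/a/e, Out/W/b/d, Out/W/b/e, Stay/D/a/d, Stay/D/a/e, Stay/D/b/d, Stay/D/b/e, Stay/W/a/d, Stay/W/a/e, Stay/W/b/d, Stay/W/b/e. Columns: ky, kw, kz, fy, fw, fz.
{Out/D/a/d, Out/D/b/d} → row (3,4) (5,6) (4,4) (0,2) (0,2) (0,2)
{Out/D/a/e, Out/D/b/e} → row (3,2) (5,6) (4,4) (0,2) (0,2) (0,2)
{Out/W/a/d, Out/W/a/e} → row (1,1) (1,1) (1,1) (2,4) (2,4) (2,4)
{Out/W/b/d, Out/W/b/e} → row (0,4) (0,4) (0,4) (2,4) (2,4) (2,4)
{Stay/D/a/d, Stay/D/a/e, Stay/D/b/d, Stay/D/b/e, Stay/W/a/d, Stay/W/a/e, Stay/W/b/d, Stay/W/b/e} → row (5,2) (5,2) (5,2) (5,2) (5,2) (5,2)
That's 5 distinct rows out of 16 strategies.

5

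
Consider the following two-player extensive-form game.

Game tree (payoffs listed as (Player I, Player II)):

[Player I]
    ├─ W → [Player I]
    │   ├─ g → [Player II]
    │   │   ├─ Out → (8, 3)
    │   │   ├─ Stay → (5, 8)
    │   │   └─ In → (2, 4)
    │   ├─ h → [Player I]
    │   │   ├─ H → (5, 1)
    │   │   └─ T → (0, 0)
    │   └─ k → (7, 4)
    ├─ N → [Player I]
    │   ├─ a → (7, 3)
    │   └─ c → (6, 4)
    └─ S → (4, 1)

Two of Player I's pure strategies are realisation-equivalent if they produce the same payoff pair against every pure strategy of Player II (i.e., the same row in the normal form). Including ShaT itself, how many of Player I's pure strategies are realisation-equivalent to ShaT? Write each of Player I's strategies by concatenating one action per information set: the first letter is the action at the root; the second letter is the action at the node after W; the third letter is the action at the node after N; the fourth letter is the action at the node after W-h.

Row for ShaT (columns Out, Stay, In): (4,1) (4,1) (4,1).
Under ShaT, Player I's choice at the node after W and at the node after N and at the node after W-h can never be reached regardless of what Player II does, so varying those choices leaves every outcome unchanged.
Holding the reachable choices fixed and varying the unreachable ones freely already gives 3 × 2 × 2 = 12 equivalent strategies.
No other strategy reproduces this row, so those 12 are the full class: SgaH, SgaT, SgcH, SgcT, ShaH, ShaT, ShcH, ShcT, SkaH, SkaT, SkcH, SkcT.

12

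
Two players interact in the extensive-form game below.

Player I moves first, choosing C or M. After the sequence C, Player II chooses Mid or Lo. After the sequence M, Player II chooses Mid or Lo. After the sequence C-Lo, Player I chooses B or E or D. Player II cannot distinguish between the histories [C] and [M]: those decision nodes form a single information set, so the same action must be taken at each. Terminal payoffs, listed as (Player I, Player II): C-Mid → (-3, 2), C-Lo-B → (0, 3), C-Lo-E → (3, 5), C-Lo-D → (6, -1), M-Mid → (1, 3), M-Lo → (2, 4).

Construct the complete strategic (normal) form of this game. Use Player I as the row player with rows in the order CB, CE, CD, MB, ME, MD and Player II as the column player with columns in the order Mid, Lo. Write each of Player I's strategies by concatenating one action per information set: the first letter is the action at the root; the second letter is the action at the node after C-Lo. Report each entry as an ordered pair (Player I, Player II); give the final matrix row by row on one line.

CB: (-3,2) (0,3) | CE: (-3,2) (3,5) | CD: (-3,2) (6,-1) | MB: (1,3) (2,4) | ME: (1,3) (2,4) | MD: (1,3) (2,4)

          Mid       Lo
  CB   (-3,2)    (0,3)
  CE   (-3,2)    (3,5)
  CD   (-3,2)   (6,-1)
  MB    (1,3)    (2,4)
  ME    (1,3)    (2,4)
  MD    (1,3)    (2,4)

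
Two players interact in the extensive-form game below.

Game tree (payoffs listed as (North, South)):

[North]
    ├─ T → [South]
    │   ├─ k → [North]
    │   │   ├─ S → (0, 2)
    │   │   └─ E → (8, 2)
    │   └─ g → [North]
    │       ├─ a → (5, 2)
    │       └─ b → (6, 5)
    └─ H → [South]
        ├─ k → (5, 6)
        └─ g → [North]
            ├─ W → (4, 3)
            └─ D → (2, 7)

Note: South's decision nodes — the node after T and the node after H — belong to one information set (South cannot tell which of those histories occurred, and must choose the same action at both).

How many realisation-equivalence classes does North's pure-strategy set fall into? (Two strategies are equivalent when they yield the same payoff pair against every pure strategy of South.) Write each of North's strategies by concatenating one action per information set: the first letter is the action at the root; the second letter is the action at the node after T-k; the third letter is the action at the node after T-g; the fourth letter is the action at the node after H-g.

North has 16 pure strategies: TSaW, TSaD, TSbW, TSbD, TEaW, TEaD, TEbW, TEbD, HSaW, HSaD, HSbW, HSbD, HEaW, HEaD, HEbW, HEbD. Columns: k, g.
{TSaW, TSaD} → row (0,2) (5,2)
{TSbW, TSbD} → row (0,2) (6,5)
{TEaW, TEaD} → row (8,2) (5,2)
{TEbW, TEbD} → row (8,2) (6,5)
{HSaW, HSbW, HEaW, HEbW} → row (5,6) (4,3)
{HSaD, HSbD, HEaD, HEbD} → row (5,6) (2,7)
That's 6 distinct rows out of 16 strategies.

6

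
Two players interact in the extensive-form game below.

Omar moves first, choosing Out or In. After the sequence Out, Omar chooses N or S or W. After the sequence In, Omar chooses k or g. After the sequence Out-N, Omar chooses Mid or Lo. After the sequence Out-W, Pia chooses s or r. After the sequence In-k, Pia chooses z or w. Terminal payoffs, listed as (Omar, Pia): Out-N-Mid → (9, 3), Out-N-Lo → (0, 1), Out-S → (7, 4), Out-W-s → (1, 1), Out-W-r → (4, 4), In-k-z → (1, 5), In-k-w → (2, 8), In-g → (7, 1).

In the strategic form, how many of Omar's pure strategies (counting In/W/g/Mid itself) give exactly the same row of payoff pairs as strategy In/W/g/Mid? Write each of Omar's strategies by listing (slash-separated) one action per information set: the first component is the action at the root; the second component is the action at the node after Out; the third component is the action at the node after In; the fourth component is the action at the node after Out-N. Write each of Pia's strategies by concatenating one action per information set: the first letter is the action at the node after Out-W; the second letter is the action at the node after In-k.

Row for In/W/g/Mid (columns sz, sw, rz, rw): (7,1) (7,1) (7,1) (7,1).
Under In/W/g/Mid, Omar's choice at the node after Out and at the node after Out-N can never be reached regardless of what Pia does, so varying those choices leaves every outcome unchanged.
Holding the reachable choices fixed and varying the unreachable ones freely already gives 3 × 2 = 6 equivalent strategies.
No other strategy reproduces this row, so those 6 are the full class: In/N/g/Mid, In/N/g/Lo, In/S/g/Mid, In/S/g/Lo, In/W/g/Mid, In/W/g/Lo.

6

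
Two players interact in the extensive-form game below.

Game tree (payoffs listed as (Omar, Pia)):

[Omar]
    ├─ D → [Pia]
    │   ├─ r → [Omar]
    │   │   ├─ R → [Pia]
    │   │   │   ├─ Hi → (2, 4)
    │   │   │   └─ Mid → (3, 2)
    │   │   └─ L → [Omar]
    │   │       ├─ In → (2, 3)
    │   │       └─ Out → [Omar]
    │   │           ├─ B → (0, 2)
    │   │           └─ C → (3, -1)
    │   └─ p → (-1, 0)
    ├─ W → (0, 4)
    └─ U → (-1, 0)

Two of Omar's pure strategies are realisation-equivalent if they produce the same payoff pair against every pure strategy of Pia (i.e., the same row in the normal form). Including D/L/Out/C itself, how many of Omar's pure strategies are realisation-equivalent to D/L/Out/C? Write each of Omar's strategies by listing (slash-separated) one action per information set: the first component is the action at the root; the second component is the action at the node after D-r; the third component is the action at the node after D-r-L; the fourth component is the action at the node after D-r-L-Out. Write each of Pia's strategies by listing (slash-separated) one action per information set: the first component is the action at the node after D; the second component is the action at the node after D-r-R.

Row for D/L/Out/C (columns r/Hi, r/Mid, p/Hi, p/Mid): (3,-1) (3,-1) (-1,0) (-1,0).
Every one of Omar's information sets is on the play path for some reply by Pia when Omar follows D/L/Out/C.
Changing the action at any of them therefore changes at least one column, so only D/L/Out/C itself gives this row.

1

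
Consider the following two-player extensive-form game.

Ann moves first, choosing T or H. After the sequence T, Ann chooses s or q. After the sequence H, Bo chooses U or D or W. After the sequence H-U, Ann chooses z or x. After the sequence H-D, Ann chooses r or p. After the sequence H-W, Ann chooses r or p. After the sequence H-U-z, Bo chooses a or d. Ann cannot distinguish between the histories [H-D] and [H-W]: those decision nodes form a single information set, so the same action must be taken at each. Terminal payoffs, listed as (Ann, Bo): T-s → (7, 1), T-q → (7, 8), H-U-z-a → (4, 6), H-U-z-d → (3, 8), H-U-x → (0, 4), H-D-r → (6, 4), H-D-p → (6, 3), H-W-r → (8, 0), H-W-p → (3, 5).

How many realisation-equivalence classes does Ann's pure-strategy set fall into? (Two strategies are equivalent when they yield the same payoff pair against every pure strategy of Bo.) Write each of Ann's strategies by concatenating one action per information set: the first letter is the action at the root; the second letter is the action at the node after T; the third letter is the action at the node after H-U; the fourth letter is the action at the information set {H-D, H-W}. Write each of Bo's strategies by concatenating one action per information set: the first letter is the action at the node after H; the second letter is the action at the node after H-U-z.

6

Ann has 16 pure strategies: Tszr, Tszp, Tsxr, Tsxp, Tqzr, Tqzp, Tqxr, Tqxp, Hszr, Hszp, Hsxr, Hsxp, Hqzr, Hqzp, Hqxr, Hqxp. Columns: Ua, Ud, Da, Dd, Wa, Wd.
{Tszr, Tszp, Tsxr, Tsxp} → row (7,1) (7,1) (7,1) (7,1) (7,1) (7,1)
{Tqzr, Tqzp, Tqxr, Tqxp} → row (7,8) (7,8) (7,8) (7,8) (7,8) (7,8)
{Hszr, Hqzr} → row (4,6) (3,8) (6,4) (6,4) (8,0) (8,0)
{Hszp, Hqzp} → row (4,6) (3,8) (6,3) (6,3) (3,5) (3,5)
{Hsxr, Hqxr} → row (0,4) (0,4) (6,4) (6,4) (8,0) (8,0)
{Hsxp, Hqxp} → row (0,4) (0,4) (6,3) (6,3) (3,5) (3,5)
That's 6 distinct rows out of 16 strategies.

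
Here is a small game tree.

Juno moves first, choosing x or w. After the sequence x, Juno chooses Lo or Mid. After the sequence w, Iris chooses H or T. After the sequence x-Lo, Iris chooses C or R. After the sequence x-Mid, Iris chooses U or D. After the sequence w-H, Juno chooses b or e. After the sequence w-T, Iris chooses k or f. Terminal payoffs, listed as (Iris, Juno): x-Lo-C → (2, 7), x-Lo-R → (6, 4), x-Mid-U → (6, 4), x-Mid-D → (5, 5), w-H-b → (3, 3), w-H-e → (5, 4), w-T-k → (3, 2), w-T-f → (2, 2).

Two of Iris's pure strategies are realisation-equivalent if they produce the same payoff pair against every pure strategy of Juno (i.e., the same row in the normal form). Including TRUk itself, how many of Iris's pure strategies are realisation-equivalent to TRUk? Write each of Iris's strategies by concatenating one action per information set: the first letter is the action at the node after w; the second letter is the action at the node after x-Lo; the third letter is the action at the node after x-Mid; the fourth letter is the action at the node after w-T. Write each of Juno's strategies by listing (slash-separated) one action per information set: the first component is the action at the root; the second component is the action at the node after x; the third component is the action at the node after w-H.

1

Row for TRUk (columns x/Lo/b, x/Lo/e, x/Mid/b, x/Mid/e, w/Lo/b, w/Lo/e, w/Mid/b, w/Mid/e): (6,4) (6,4) (6,4) (6,4) (3,2) (3,2) (3,2) (3,2).
Every one of Iris's information sets is on the play path for some reply by Juno when Iris follows TRUk.
Changing the action at any of them therefore changes at least one column, so only TRUk itself gives this row.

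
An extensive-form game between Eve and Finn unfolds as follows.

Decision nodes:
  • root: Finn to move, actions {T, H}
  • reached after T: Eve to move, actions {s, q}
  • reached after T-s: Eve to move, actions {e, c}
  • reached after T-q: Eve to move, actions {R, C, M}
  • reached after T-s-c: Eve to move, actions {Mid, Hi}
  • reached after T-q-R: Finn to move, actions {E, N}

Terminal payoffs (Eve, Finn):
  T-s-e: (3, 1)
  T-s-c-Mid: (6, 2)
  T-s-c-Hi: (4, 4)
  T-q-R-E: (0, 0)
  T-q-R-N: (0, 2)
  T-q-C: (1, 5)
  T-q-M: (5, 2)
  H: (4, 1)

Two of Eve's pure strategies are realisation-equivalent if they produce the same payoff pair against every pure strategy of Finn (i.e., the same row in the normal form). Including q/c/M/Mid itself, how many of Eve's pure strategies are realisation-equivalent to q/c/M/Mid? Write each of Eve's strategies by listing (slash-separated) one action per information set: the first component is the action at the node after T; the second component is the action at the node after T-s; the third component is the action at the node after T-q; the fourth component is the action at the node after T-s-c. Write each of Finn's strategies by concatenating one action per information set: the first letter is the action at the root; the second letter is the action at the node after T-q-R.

Row for q/c/M/Mid (columns TE, TN, HE, HN): (5,2) (5,2) (4,1) (4,1).
Under q/c/M/Mid, Eve's choice at the node after T-s and at the node after T-s-c can never be reached regardless of what Finn does, so varying those choices leaves every outcome unchanged.
Holding the reachable choices fixed and varying the unreachable ones freely already gives 2 × 2 = 4 equivalent strategies.
No other strategy reproduces this row, so those 4 are the full class: q/e/M/Mid, q/e/M/Hi, q/c/M/Mid, q/c/M/Hi.

4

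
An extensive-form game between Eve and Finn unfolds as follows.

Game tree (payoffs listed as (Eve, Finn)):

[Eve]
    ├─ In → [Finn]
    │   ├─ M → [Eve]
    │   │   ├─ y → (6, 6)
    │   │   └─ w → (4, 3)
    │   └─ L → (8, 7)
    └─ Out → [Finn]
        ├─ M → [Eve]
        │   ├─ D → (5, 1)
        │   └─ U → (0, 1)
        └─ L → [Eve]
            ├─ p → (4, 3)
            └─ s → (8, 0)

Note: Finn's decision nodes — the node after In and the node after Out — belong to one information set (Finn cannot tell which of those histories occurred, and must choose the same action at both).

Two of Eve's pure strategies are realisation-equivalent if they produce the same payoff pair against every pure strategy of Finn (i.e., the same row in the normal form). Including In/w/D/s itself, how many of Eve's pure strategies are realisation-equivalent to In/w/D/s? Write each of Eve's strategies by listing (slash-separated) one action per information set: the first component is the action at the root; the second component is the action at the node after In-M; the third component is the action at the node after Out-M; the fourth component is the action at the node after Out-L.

4

Row for In/w/D/s (columns M, L): (4,3) (8,7).
Under In/w/D/s, Eve's choice at the node after Out-M and at the node after Out-L can never be reached regardless of what Finn does, so varying those choices leaves every outcome unchanged.
Holding the reachable choices fixed and varying the unreachable ones freely already gives 2 × 2 = 4 equivalent strategies.
No other strategy reproduces this row, so those 4 are the full class: In/w/D/p, In/w/D/s, In/w/U/p, In/w/U/s.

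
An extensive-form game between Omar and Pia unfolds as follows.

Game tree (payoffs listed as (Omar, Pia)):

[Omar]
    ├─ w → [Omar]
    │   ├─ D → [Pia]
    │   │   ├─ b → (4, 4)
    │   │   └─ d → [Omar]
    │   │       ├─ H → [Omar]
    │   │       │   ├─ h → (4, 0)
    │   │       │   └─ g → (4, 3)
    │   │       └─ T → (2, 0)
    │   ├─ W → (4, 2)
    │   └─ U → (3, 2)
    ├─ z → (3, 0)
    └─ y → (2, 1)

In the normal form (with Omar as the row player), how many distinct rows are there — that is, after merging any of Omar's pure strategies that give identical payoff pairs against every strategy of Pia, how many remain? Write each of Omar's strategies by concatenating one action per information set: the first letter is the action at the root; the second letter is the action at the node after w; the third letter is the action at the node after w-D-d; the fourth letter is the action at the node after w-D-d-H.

Omar has 36 pure strategies: wDHh, wDHg, wDTh, wDTg, wWHh, wWHg, wWTh, wWTg, wUHh, wUHg, wUTh, wUTg, zDHh, zDHg, zDTh, zDTg, zWHh, zWHg, zWTh, zWTg, zUHh, zUHg, zUTh, zUTg, yDHh, yDHg, yDTh, yDTg, yWHh, yWHg, yWTh, yWTg, yUHh, yUHg, yUTh, yUTg. Columns: b, d.
{wDHh} → row (4,4) (4,0)
{wDHg} → row (4,4) (4,3)
{wDTh, wDTg} → row (4,4) (2,0)
{wWHh, wWHg, wWTh, wWTg} → row (4,2) (4,2)
{wUHh, wUHg, wUTh, wUTg} → row (3,2) (3,2)
{zDHh, zDHg, zDTh, zDTg, zWHh, zWHg, zWTh, zWTg, zUHh, zUHg, zUTh, zUTg} → row (3,0) (3,0)
{yDHh, yDHg, yDTh, yDTg, yWHh, yWHg, yWTh, yWTg, yUHh, yUHg, yUTh, yUTg} → row (2,1) (2,1)
That's 7 distinct rows out of 36 strategies.

7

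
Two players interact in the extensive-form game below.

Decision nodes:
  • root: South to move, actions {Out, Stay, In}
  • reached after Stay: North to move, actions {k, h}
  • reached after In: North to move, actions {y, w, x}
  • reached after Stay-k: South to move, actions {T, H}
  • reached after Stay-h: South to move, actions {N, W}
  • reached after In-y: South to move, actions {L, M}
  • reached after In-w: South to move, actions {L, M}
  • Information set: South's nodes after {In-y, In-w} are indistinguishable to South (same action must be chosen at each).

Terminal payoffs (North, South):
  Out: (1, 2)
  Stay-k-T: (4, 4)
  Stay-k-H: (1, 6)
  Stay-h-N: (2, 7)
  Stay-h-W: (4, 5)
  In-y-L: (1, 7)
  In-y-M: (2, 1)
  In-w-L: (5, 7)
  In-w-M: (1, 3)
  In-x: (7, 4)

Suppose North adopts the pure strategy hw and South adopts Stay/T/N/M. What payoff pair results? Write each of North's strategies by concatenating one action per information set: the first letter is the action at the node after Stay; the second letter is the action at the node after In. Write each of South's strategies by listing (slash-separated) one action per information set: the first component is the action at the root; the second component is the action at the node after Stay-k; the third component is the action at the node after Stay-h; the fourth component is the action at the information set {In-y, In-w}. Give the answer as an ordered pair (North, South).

Trace the play path from the root:
  South plays Stay
  North plays h at [Stay]
  South plays N at [Stay-h]
→ terminal payoff (2, 7).
(North's choice at the node after In is never reached on this path, so it doesn't affect the outcome.)

(2, 7)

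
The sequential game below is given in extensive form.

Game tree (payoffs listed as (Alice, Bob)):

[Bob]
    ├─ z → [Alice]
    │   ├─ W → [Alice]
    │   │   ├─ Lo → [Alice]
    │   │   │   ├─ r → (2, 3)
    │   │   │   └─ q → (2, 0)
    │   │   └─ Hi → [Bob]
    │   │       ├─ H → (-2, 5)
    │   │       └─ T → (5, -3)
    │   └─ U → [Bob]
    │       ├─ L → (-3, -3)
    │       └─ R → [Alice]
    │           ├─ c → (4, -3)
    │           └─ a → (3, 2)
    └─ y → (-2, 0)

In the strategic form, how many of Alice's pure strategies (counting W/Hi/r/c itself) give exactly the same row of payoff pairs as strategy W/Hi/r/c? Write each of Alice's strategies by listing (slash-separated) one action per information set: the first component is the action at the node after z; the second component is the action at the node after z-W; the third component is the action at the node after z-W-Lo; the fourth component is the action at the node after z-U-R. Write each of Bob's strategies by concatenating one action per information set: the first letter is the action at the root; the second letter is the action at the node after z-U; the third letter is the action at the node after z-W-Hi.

4

Row for W/Hi/r/c (columns zLH, zLT, zRH, zRT, yLH, yLT, yRH, yRT): (-2,5) (5,-3) (-2,5) (5,-3) (-2,0) (-2,0) (-2,0) (-2,0).
Under W/Hi/r/c, Alice's choice at the node after z-W-Lo and at the node after z-U-R can never be reached regardless of what Bob does, so varying those choices leaves every outcome unchanged.
Holding the reachable choices fixed and varying the unreachable ones freely already gives 2 × 2 = 4 equivalent strategies.
No other strategy reproduces this row, so those 4 are the full class: W/Hi/r/c, W/Hi/r/a, W/Hi/q/c, W/Hi/q/a.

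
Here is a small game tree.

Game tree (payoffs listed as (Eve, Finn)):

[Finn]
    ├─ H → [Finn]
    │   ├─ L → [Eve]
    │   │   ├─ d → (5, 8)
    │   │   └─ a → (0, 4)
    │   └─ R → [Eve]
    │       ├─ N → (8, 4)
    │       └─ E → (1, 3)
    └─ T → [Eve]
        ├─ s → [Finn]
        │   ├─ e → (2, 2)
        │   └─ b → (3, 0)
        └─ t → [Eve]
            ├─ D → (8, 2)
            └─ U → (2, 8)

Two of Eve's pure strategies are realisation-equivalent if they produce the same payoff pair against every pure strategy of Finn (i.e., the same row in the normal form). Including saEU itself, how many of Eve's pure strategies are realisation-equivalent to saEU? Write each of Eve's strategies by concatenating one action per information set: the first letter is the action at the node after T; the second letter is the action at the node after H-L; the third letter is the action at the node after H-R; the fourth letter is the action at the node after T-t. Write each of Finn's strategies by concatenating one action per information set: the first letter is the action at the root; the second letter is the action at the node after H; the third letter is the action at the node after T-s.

2

Row for saEU (columns HLe, HLb, HRe, HRb, TLe, TLb, TRe, TRb): (0,4) (0,4) (1,3) (1,3) (2,2) (3,0) (2,2) (3,0).
Under saEU, Eve's choice at the node after T-t can never be reached regardless of what Finn does, so varying those choices leaves every outcome unchanged.
Holding the reachable choices fixed and varying the unreachable one freely already gives 2 equivalent strategies.
No other strategy reproduces this row, so those 2 are the full class: saED, saEU.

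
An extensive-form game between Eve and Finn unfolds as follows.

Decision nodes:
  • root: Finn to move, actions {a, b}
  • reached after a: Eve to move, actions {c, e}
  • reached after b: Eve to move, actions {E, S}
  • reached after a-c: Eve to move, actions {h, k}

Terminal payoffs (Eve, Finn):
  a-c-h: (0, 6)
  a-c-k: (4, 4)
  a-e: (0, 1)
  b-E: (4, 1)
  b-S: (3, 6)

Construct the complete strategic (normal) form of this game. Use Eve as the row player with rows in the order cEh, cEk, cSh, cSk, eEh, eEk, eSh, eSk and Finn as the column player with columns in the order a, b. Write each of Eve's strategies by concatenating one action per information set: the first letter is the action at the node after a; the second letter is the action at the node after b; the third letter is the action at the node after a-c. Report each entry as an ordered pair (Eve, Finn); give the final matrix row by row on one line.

cEh: (0,6) (4,1) | cEk: (4,4) (4,1) | cSh: (0,6) (3,6) | cSk: (4,4) (3,6) | eEh: (0,1) (4,1) | eEk: (0,1) (4,1) | eSh: (0,1) (3,6) | eSk: (0,1) (3,6)

Row cEh: a→(0,6), b→(4,1)
Row cEk: a→(4,4), b→(4,1)
Row cSh: a→(0,6), b→(3,6)
Row cSk: a→(4,4), b→(3,6)
Row eEh: a→(0,1), b→(4,1)
Row eEk: a→(0,1), b→(4,1)
Row eSh: a→(0,1), b→(3,6)
Row eSk: a→(0,1), b→(3,6)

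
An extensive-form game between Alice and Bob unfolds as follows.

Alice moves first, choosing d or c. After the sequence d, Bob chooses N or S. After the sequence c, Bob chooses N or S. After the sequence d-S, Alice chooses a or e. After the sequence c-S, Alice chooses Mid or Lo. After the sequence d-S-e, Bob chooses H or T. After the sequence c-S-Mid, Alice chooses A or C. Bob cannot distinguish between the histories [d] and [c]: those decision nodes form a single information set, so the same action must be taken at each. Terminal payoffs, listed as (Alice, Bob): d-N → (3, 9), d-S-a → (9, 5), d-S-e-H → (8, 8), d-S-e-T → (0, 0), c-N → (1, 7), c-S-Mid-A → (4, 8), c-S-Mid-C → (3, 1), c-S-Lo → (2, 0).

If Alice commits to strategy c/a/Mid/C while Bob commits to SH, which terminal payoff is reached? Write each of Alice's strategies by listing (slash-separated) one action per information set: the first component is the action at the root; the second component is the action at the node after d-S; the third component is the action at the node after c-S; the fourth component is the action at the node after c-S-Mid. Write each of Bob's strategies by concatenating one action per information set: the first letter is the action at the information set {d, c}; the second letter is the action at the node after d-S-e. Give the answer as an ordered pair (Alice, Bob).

Trace the play path from the root:
  Alice plays c
  Bob plays S at [c]
  Alice plays Mid at [c-S]
  Alice plays C at [c-S-Mid]
→ terminal payoff (3, 1).
(Alice's choice at the node after d-S is never reached on this path, so it doesn't affect the outcome.)

(3, 1)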